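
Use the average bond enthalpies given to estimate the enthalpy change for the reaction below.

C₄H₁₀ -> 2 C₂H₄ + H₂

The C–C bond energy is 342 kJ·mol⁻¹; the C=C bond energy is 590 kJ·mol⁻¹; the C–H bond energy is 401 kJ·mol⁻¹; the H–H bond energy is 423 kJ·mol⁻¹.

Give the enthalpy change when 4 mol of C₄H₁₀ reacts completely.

Bonds broken (reactants):
  C–C: 3 × 342 = 1026
  C–H: 10 × 401 = 4010
  Σ(broken) = 5036 kJ
Bonds formed (products):
  C–H: 8 × 401 = 3208
  C=C: 2 × 590 = 1180
  H–H: 1 × 423 = 423
  Σ(formed) = 4811 kJ
ΔH = Σ(broken) − Σ(formed) = 5036 − 4811 = +225 kJ
For 4× the reaction as written: 4 × (+225) = +900 kJ

ΔH = +900 kJ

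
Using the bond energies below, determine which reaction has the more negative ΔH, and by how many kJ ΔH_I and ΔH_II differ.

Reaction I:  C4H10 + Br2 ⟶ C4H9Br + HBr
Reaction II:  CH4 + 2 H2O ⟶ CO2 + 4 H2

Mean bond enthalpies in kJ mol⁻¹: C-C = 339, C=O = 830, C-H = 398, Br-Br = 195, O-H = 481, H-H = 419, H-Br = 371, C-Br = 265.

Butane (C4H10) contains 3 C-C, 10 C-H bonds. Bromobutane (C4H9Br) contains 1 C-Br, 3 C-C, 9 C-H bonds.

Reaction I:
  Bonds broken (reactants):
    Br-Br: 1 × 195 = 195
    C-C: 3 × 339 = 1017
    C-H: 10 × 398 = 3980
    Σ(broken) = 5192 kJ
  Bonds formed (products):
    C-Br: 1 × 265 = 265
    C-C: 3 × 339 = 1017
    C-H: 9 × 398 = 3582
    H-Br: 1 × 371 = 371
    Σ(formed) = 5235 kJ
  ΔH_I = 5192 − 5235 = −43 kJ
Reaction II:
  Bonds broken (reactants):
    C-H: 4 × 398 = 1592
    O-H: 4 × 481 = 1924
    Σ(broken) = 3516 kJ
  Bonds formed (products):
    C=O: 2 × 830 = 1660
    H-H: 4 × 419 = 1676
    Σ(formed) = 3336 kJ
  ΔH_II = 3516 − 3336 = +180 kJ
ΔH_I − ΔH_II = −223 kJ, so reaction I has the more negative ΔH; |ΔH_I − ΔH_II| = 223 kJ.

Reaction I, by 223 kJ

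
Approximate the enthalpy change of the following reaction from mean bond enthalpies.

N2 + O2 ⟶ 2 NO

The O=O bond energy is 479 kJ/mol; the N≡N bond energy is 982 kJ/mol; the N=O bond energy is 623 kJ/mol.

Bonds broken (reactants):
  N≡N: 1 × 982 = 982
  O=O: 1 × 479 = 479
  Σ(broken) = 1461 kJ
Bonds formed (products):
  N=O: 2 × 623 = 1246
  Σ(formed) = 1246 kJ
ΔH = Σ(broken) − Σ(formed) = 1461 − 1246 = +215 kJ

ΔH ≈ +215 kJ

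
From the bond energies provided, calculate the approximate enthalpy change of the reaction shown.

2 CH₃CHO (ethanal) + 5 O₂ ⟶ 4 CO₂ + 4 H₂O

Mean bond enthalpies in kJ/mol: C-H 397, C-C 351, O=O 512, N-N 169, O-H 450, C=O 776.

Bonds broken (reactants):
  C-C: 2 × 351 = 702
  C-H: 8 × 397 = 3176
  C=O: 2 × 776 = 1552
  O=O: 5 × 512 = 2560
  Σ(broken) = 7990 kJ
Bonds formed (products):
  C=O: 8 × 776 = 6208
  O-H: 8 × 450 = 3600
  Σ(formed) = 9808 kJ
ΔH = Σ(broken) − Σ(formed) = 7990 − 9808 = −1818 kJ

ΔH ≈ −1818 kJ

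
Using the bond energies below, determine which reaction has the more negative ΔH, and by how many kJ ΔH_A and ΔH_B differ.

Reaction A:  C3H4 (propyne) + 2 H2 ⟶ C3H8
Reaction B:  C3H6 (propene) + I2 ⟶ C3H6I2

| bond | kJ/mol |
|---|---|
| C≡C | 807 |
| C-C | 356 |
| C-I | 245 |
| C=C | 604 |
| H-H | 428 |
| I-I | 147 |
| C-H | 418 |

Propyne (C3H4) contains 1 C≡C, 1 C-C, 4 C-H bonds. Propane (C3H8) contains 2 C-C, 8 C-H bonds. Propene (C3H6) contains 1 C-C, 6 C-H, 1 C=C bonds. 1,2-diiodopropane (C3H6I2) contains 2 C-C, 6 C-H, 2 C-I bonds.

Reaction A, by 270 kJ

Reaction A:
  Bonds broken (reactants):
    C≡C: 1 × 807 = 807
    C-C: 1 × 356 = 356
    C-H: 4 × 418 = 1672
    H-H: 2 × 428 = 856
    Σ(broken) = 3691 kJ
  Bonds formed (products):
    C-C: 2 × 356 = 712
    C-H: 8 × 418 = 3344
    Σ(formed) = 4056 kJ
  ΔH_A = 3691 − 4056 = −365 kJ
Reaction B:
  Bonds broken (reactants):
    C-C: 1 × 356 = 356
    C-H: 6 × 418 = 2508
    C=C: 1 × 604 = 604
    I-I: 1 × 147 = 147
    Σ(broken) = 3615 kJ
  Bonds formed (products):
    C-C: 2 × 356 = 712
    C-H: 6 × 418 = 2508
    C-I: 2 × 245 = 490
    Σ(formed) = 3710 kJ
  ΔH_B = 3615 − 3710 = −95 kJ
ΔH_A − ΔH_B = −270 kJ, so reaction A has the more negative ΔH; |ΔH_A − ΔH_B| = 270 kJ.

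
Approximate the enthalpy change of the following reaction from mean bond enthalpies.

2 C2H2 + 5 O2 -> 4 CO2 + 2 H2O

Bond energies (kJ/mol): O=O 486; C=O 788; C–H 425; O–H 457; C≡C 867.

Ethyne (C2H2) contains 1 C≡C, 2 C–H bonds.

Bonds broken (reactants):
  C≡C: 2 × 867 = 1734
  C–H: 4 × 425 = 1700
  O=O: 5 × 486 = 2430
  Σ(broken) = 5864 kJ
Bonds formed (products):
  C=O: 8 × 788 = 6304
  O–H: 4 × 457 = 1828
  Σ(formed) = 8132 kJ
ΔH = Σ(broken) − Σ(formed) = 5864 − 8132 = −2268 kJ

ΔH ≈ −2268 kJ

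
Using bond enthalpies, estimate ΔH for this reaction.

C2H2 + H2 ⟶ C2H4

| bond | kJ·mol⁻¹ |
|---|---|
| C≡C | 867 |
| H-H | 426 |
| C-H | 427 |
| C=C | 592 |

ΔH ≈ −153 kJ

Bonds broken (reactants):
  C≡C: 1 × 867 = 867
  C-H: 2 × 427 = 854
  H-H: 1 × 426 = 426
  Σ(broken) = 2147 kJ
Bonds formed (products):
  C-H: 4 × 427 = 1708
  C=C: 1 × 592 = 592
  Σ(formed) = 2300 kJ
ΔH = Σ(broken) − Σ(formed) = 2147 − 2300 = −153 kJ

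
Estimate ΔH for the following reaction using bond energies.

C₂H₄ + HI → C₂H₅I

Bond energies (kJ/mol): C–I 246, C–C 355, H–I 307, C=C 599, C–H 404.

Bonds broken (reactants):
  C–H: 4 × 404 = 1616
  C=C: 1 × 599 = 599
  H–I: 1 × 307 = 307
  Σ(broken) = 2522 kJ
Bonds formed (products):
  C–C: 1 × 355 = 355
  C–H: 5 × 404 = 2020
  C–I: 1 × 246 = 246
  Σ(formed) = 2621 kJ
ΔH = Σ(broken) − Σ(formed) = 2522 − 2621 = −99 kJ

ΔH ≈ −99 kJ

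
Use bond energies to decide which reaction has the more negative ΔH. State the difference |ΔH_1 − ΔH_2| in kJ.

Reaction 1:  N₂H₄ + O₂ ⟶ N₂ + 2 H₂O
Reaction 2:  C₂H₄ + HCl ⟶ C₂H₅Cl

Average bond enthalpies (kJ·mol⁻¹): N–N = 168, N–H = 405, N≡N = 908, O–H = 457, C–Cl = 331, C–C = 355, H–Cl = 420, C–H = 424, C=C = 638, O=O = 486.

Reaction 1, by 410 kJ

Reaction 1:
  Bonds broken (reactants):
    N–H: 4 × 405 = 1620
    N–N: 1 × 168 = 168
    O=O: 1 × 486 = 486
    Σ(broken) = 2274 kJ
  Bonds formed (products):
    N≡N: 1 × 908 = 908
    O–H: 4 × 457 = 1828
    Σ(formed) = 2736 kJ
  ΔH_1 = 2274 − 2736 = −462 kJ
Reaction 2:
  Bonds broken (reactants):
    C–H: 4 × 424 = 1696
    C=C: 1 × 638 = 638
    H–Cl: 1 × 420 = 420
    Σ(broken) = 2754 kJ
  Bonds formed (products):
    C–C: 1 × 355 = 355
    C–Cl: 1 × 331 = 331
    C–H: 5 × 424 = 2120
    Σ(formed) = 2806 kJ
  ΔH_2 = 2754 − 2806 = −52 kJ
ΔH_1 − ΔH_2 = −410 kJ, so reaction 1 has the more negative ΔH; |ΔH_1 − ΔH_2| = 410 kJ.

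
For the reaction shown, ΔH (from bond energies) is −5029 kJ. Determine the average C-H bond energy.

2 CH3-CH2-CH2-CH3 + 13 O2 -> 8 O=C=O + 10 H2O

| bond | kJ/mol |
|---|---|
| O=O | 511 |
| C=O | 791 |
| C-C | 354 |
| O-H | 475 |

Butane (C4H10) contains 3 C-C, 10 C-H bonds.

Let D be the C-H bond energy.
Σ(broken) = 6×354 + 20×D + 13×511 = 8767 + 20D
Σ(formed) = 16×791 + 20×475 = 22156
ΔH = Σ(broken) − Σ(formed) = (8767 + 20D) − (22156) = −13389 + 20D
Setting this equal to −5029 kJ gives 20D = 8360, so D = 418 kJ/mol.

D(C-H) ≈ 418 kJ/mol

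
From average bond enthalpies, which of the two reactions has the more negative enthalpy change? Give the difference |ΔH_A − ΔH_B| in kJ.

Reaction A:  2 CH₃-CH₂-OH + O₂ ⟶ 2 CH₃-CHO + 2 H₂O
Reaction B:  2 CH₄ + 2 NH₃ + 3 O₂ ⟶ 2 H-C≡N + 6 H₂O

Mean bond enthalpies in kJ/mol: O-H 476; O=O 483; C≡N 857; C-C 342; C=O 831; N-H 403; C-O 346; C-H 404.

Reaction A:
  Bonds broken (reactants):
    C-C: 2 × 342 = 684
    C-H: 10 × 404 = 4040
    C-O: 2 × 346 = 692
    O-H: 2 × 476 = 952
    O=O: 1 × 483 = 483
    Σ(broken) = 6851 kJ
  Bonds formed (products):
    C-C: 2 × 342 = 684
    C-H: 8 × 404 = 3232
    C=O: 2 × 831 = 1662
    O-H: 4 × 476 = 1904
    Σ(formed) = 7482 kJ
  ΔH_A = 6851 − 7482 = −631 kJ
Reaction B:
  Bonds broken (reactants):
    C-H: 8 × 404 = 3232
    N-H: 6 × 403 = 2418
    O=O: 3 × 483 = 1449
    Σ(broken) = 7099 kJ
  Bonds formed (products):
    C≡N: 2 × 857 = 1714
    C-H: 2 × 404 = 808
    O-H: 12 × 476 = 5712
    Σ(formed) = 8234 kJ
  ΔH_B = 7099 − 8234 = −1135 kJ
ΔH_A − ΔH_B = +504 kJ, so reaction B has the more negative ΔH; |ΔH_A − ΔH_B| = 504 kJ.

Reaction B, by 504 kJ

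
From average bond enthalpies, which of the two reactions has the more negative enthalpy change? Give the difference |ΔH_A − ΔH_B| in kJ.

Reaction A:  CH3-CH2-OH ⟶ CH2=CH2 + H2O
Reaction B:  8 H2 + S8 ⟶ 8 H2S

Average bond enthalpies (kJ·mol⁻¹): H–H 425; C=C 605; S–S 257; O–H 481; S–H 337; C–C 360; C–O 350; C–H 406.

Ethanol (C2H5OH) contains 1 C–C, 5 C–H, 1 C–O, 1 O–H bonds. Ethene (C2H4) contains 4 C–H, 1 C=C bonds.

Reaction A:
  Bonds broken (reactants):
    C–C: 1 × 360 = 360
    C–H: 5 × 406 = 2030
    C–O: 1 × 350 = 350
    O–H: 1 × 481 = 481
    Σ(broken) = 3221 kJ
  Bonds formed (products):
    C–H: 4 × 406 = 1624
    C=C: 1 × 605 = 605
    O–H: 2 × 481 = 962
    Σ(formed) = 3191 kJ
  ΔH_A = 3221 − 3191 = +30 kJ
Reaction B:
  Bonds broken (reactants):
    H–H: 8 × 425 = 3400
    S–S: 8 × 257 = 2056
    Σ(broken) = 5456 kJ
  Bonds formed (products):
    S–H: 16 × 337 = 5392
    Σ(formed) = 5392 kJ
  ΔH_B = 5456 − 5392 = +64 kJ
ΔH_A − ΔH_B = −34 kJ, so reaction A has the more negative ΔH; |ΔH_A − ΔH_B| = 34 kJ.

Reaction A, by 34 kJ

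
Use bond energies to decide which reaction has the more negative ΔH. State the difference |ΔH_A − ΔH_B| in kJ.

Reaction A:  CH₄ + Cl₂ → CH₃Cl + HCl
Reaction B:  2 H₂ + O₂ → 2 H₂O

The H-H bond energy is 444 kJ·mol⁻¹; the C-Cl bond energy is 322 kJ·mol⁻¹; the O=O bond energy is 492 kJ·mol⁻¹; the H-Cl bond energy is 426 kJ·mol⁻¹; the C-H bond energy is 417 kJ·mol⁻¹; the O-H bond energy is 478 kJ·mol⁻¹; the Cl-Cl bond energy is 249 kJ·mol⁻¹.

Reaction A:
  Bonds broken (reactants):
    C-H: 4 × 417 = 1668
    Cl-Cl: 1 × 249 = 249
    Σ(broken) = 1917 kJ
  Bonds formed (products):
    C-Cl: 1 × 322 = 322
    C-H: 3 × 417 = 1251
    H-Cl: 1 × 426 = 426
    Σ(formed) = 1999 kJ
  ΔH_A = 1917 − 1999 = −82 kJ
Reaction B:
  Bonds broken (reactants):
    H-H: 2 × 444 = 888
    O=O: 1 × 492 = 492
    Σ(broken) = 1380 kJ
  Bonds formed (products):
    O-H: 4 × 478 = 1912
    Σ(formed) = 1912 kJ
  ΔH_B = 1380 − 1912 = −532 kJ
ΔH_A − ΔH_B = +450 kJ, so reaction B has the more negative ΔH; |ΔH_A − ΔH_B| = 450 kJ.

Reaction B, by 450 kJ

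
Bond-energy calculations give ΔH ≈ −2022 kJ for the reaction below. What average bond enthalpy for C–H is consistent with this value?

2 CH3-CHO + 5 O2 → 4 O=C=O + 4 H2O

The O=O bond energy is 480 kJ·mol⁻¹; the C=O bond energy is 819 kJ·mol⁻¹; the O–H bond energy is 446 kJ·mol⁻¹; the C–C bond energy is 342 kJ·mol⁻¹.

D(C–H) ≈ 422 kJ/mol

Let D be the C–H bond energy.
Σ(broken) = 2×342 + 8×D + 2×819 + 5×480 = 4722 + 8D
Σ(formed) = 8×819 + 8×446 = 10120
ΔH = Σ(broken) − Σ(formed) = (4722 + 8D) − (10120) = −5398 + 8D
Setting this equal to −2022 kJ gives 8D = 3376, so D = 422 kJ/mol.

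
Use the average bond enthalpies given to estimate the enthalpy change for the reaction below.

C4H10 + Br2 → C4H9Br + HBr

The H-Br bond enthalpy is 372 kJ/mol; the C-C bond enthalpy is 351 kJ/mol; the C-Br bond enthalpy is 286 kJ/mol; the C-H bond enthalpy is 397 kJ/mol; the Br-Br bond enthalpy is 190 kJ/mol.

Bonds broken (reactants):
  Br-Br: 1 × 190 = 190
  C-C: 3 × 351 = 1053
  C-H: 10 × 397 = 3970
  Σ(broken) = 5213 kJ
Bonds formed (products):
  C-Br: 1 × 286 = 286
  C-C: 3 × 351 = 1053
  C-H: 9 × 397 = 3573
  H-Br: 1 × 372 = 372
  Σ(formed) = 5284 kJ
ΔH = Σ(broken) − Σ(formed) = 5213 − 5284 = −71 kJ

ΔH ≈ −71 kJ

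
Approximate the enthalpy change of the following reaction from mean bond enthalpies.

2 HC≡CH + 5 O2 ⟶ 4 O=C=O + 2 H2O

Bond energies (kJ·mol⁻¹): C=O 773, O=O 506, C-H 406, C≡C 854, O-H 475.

Bonds broken (reactants):
  C≡C: 2 × 854 = 1708
  C-H: 4 × 406 = 1624
  O=O: 5 × 506 = 2530
  Σ(broken) = 5862 kJ
Bonds formed (products):
  C=O: 8 × 773 = 6184
  O-H: 4 × 475 = 1900
  Σ(formed) = 8084 kJ
ΔH = Σ(broken) − Σ(formed) = 5862 − 8084 = −2222 kJ

ΔH ≈ −2222 kJ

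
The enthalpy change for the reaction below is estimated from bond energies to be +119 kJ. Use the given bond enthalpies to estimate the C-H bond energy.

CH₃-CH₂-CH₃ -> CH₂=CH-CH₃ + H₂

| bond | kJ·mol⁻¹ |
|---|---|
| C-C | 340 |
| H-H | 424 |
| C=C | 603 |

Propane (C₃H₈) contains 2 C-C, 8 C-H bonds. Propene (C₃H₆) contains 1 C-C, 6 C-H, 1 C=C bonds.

Let D be the C-H bond energy.
Σ(broken) = 2×340 + 8×D = 680 + 8D
Σ(formed) = 1×340 + 6×D + 1×603 + 1×424 = 1367 + 6D
ΔH = Σ(broken) − Σ(formed) = (680 + 8D) − (1367 + 6D) = −687 + 2D
Setting this equal to +119 kJ gives 2D = 806, so D = 403 kJ/mol.

D(C-H) ≈ 403 kJ/mol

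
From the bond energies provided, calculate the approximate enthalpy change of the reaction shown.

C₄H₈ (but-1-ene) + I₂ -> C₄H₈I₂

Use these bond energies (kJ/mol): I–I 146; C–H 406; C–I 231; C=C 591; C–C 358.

Bonds broken (reactants):
  C–C: 2 × 358 = 716
  C–H: 8 × 406 = 3248
  C=C: 1 × 591 = 591
  I–I: 1 × 146 = 146
  Σ(broken) = 4701 kJ
Bonds formed (products):
  C–C: 3 × 358 = 1074
  C–H: 8 × 406 = 3248
  C–I: 2 × 231 = 462
  Σ(formed) = 4784 kJ
ΔH = Σ(broken) − Σ(formed) = 4701 − 4784 = −83 kJ

ΔH ≈ −83 kJ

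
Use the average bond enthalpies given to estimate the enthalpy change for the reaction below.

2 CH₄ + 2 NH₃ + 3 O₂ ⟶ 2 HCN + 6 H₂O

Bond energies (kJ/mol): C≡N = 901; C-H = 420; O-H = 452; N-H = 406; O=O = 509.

Bonds broken (reactants):
  C-H: 8 × 420 = 3360
  N-H: 6 × 406 = 2436
  O=O: 3 × 509 = 1527
  Σ(broken) = 7323 kJ
Bonds formed (products):
  C≡N: 2 × 901 = 1802
  C-H: 2 × 420 = 840
  O-H: 12 × 452 = 5424
  Σ(formed) = 8066 kJ
ΔH = Σ(broken) − Σ(formed) = 7323 − 8066 = −743 kJ

ΔH ≈ −743 kJ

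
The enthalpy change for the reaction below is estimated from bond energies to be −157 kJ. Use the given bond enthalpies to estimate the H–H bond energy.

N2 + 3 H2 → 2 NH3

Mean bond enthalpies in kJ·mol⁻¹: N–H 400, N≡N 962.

D(H–H) ≈ 427 kJ/mol

Let D be the H–H bond energy.
Σ(broken) = 3×D + 1×962 = 962 + 3D
Σ(formed) = 6×400 = 2400
ΔH = Σ(broken) − Σ(formed) = (962 + 3D) − (2400) = −1438 + 3D
Setting this equal to −157 kJ gives 3D = 1281, so D = 427 kJ/mol.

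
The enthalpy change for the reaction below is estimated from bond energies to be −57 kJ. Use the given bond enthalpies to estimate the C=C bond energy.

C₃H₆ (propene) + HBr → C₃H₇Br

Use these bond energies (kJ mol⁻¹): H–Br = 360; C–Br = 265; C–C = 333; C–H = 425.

D(C=C) ≈ 606 kJ/mol

Let D be the C=C bond energy.
Σ(broken) = 1×333 + 6×425 + 1×D + 1×360 = 3243 + D
Σ(formed) = 1×265 + 2×333 + 7×425 = 3906
ΔH = Σ(broken) − Σ(formed) = (3243 + D) − (3906) = −663 + D
Setting this equal to −57 kJ gives D = 606 kJ/mol.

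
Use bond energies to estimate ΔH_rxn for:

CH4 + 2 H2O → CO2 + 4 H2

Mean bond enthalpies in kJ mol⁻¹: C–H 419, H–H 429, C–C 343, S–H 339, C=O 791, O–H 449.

ΔH ≈ +174 kJ

Bonds broken (reactants):
  C–H: 4 × 419 = 1676
  O–H: 4 × 449 = 1796
  Σ(broken) = 3472 kJ
Bonds formed (products):
  C=O: 2 × 791 = 1582
  H–H: 4 × 429 = 1716
  Σ(formed) = 3298 kJ
ΔH = Σ(broken) − Σ(formed) = 3472 − 3298 = +174 kJ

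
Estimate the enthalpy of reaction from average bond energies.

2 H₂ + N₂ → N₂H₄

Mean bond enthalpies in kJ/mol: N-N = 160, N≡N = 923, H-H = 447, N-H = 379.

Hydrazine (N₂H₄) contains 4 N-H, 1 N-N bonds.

Bonds broken (reactants):
  H-H: 2 × 447 = 894
  N≡N: 1 × 923 = 923
  Σ(broken) = 1817 kJ
Bonds formed (products):
  N-H: 4 × 379 = 1516
  N-N: 1 × 160 = 160
  Σ(formed) = 1676 kJ
ΔH = Σ(broken) − Σ(formed) = 1817 − 1676 = +141 kJ

ΔH ≈ +141 kJ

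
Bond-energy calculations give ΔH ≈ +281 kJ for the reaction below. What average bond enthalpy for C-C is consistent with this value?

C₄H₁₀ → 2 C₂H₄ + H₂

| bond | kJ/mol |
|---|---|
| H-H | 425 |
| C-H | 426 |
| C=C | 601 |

D(C-C) ≈ 352 kJ/mol

Let D be the C-C bond energy.
Σ(broken) = 3×D + 10×426 = 4260 + 3D
Σ(formed) = 8×426 + 2×601 + 1×425 = 5035
ΔH = Σ(broken) − Σ(formed) = (4260 + 3D) − (5035) = −775 + 3D
Setting this equal to +281 kJ gives 3D = 1056, so D = 352 kJ/mol.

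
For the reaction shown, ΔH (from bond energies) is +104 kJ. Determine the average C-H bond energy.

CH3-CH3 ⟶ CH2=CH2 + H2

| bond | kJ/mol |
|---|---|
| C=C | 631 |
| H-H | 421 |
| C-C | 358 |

D(C-H) ≈ 399 kJ/mol

Let D be the C-H bond energy.
Σ(broken) = 1×358 + 6×D = 358 + 6D
Σ(formed) = 4×D + 1×631 + 1×421 = 1052 + 4D
ΔH = Σ(broken) − Σ(formed) = (358 + 6D) − (1052 + 4D) = −694 + 2D
Setting this equal to +104 kJ gives 2D = 798, so D = 399 kJ/mol.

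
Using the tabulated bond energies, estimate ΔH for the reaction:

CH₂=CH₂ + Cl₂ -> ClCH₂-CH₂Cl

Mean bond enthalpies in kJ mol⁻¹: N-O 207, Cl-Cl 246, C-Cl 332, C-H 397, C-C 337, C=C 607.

Bonds broken (reactants):
  C-H: 4 × 397 = 1588
  C=C: 1 × 607 = 607
  Cl-Cl: 1 × 246 = 246
  Σ(broken) = 2441 kJ
Bonds formed (products):
  C-C: 1 × 337 = 337
  C-Cl: 2 × 332 = 664
  C-H: 4 × 397 = 1588
  Σ(formed) = 2589 kJ
ΔH = Σ(broken) − Σ(formed) = 2441 − 2589 = −148 kJ

ΔH ≈ −148 kJ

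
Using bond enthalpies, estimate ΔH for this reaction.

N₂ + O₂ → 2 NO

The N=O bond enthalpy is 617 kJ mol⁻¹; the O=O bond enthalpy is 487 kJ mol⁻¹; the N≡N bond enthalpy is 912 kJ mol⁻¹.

Bonds broken (reactants):
  N≡N: 1 × 912 = 912
  O=O: 1 × 487 = 487
  Σ(broken) = 1399 kJ
Bonds formed (products):
  N=O: 2 × 617 = 1234
  Σ(formed) = 1234 kJ
ΔH = Σ(broken) − Σ(formed) = 1399 − 1234 = +165 kJ

ΔH ≈ +165 kJ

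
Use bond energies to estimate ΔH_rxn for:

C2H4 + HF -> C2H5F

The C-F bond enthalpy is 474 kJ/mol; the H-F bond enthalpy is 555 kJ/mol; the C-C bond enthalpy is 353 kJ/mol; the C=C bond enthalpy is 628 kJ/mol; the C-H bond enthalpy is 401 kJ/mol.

Bonds broken (reactants):
  C-H: 4 × 401 = 1604
  C=C: 1 × 628 = 628
  H-F: 1 × 555 = 555
  Σ(broken) = 2787 kJ
Bonds formed (products):
  C-C: 1 × 353 = 353
  C-F: 1 × 474 = 474
  C-H: 5 × 401 = 2005
  Σ(formed) = 2832 kJ
ΔH = Σ(broken) − Σ(formed) = 2787 − 2832 = −45 kJ

ΔH ≈ −45 kJ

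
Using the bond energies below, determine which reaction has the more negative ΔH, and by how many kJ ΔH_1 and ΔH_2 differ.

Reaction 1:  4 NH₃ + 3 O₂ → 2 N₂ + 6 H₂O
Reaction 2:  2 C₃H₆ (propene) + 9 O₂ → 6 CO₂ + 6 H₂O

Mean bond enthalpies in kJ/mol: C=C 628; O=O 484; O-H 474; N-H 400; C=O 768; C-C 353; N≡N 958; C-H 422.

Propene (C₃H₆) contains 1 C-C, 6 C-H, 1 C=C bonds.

Reaction 1:
  Bonds broken (reactants):
    N-H: 12 × 400 = 4800
    O=O: 3 × 484 = 1452
    Σ(broken) = 6252 kJ
  Bonds formed (products):
    N≡N: 2 × 958 = 1916
    O-H: 12 × 474 = 5688
    Σ(formed) = 7604 kJ
  ΔH_1 = 6252 − 7604 = −1352 kJ
Reaction 2:
  Bonds broken (reactants):
    C-C: 2 × 353 = 706
    C-H: 12 × 422 = 5064
    C=C: 2 × 628 = 1256
    O=O: 9 × 484 = 4356
    Σ(broken) = 11382 kJ
  Bonds formed (products):
    C=O: 12 × 768 = 9216
    O-H: 12 × 474 = 5688
    Σ(formed) = 14904 kJ
  ΔH_2 = 11382 − 14904 = −3522 kJ
ΔH_1 − ΔH_2 = +2170 kJ, so reaction 2 has the more negative ΔH; |ΔH_1 − ΔH_2| = 2170 kJ.

Reaction 2, by 2170 kJ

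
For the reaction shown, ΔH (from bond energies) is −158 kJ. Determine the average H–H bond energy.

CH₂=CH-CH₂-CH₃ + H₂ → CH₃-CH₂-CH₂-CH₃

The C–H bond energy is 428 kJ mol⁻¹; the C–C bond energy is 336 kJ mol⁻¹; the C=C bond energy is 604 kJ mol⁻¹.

D(H–H) ≈ 430 kJ/mol

Let D be the H–H bond energy.
Σ(broken) = 2×336 + 8×428 + 1×604 + 1×D = 4700 + D
Σ(formed) = 3×336 + 10×428 = 5288
ΔH = Σ(broken) − Σ(formed) = (4700 + D) − (5288) = −588 + D
Setting this equal to −158 kJ gives D = 430 kJ/mol.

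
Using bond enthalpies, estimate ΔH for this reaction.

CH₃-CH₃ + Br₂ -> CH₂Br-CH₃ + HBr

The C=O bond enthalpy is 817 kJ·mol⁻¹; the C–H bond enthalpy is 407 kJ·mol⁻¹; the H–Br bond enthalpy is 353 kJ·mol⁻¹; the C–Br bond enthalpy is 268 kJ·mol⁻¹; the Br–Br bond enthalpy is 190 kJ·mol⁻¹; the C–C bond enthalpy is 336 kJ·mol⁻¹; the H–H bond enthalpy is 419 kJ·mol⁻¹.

Bonds broken (reactants):
  Br–Br: 1 × 190 = 190
  C–C: 1 × 336 = 336
  C–H: 6 × 407 = 2442
  Σ(broken) = 2968 kJ
Bonds formed (products):
  C–Br: 1 × 268 = 268
  C–C: 1 × 336 = 336
  C–H: 5 × 407 = 2035
  H–Br: 1 × 353 = 353
  Σ(formed) = 2992 kJ
ΔH = Σ(broken) − Σ(formed) = 2968 − 2992 = −24 kJ

ΔH ≈ −24 kJ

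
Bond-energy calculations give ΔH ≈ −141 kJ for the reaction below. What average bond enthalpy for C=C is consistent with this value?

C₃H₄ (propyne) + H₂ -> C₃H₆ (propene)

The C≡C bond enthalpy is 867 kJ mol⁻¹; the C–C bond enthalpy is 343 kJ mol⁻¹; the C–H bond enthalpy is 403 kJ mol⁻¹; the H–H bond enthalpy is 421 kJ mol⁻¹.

D(C=C) ≈ 623 kJ/mol

Let D be the C=C bond energy.
Σ(broken) = 1×867 + 1×343 + 4×403 + 1×421 = 3243
Σ(formed) = 1×343 + 6×403 + 1×D = 2761 + D
ΔH = Σ(broken) − Σ(formed) = (3243) − (2761 + D) = +482 − D
Setting this equal to −141 kJ gives D = 623 kJ/mol.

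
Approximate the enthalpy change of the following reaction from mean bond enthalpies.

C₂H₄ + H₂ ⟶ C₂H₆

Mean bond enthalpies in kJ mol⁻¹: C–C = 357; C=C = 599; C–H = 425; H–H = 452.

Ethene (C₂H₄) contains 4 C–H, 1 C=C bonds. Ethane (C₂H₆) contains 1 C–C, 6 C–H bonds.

ΔH ≈ −156 kJ

Bonds broken (reactants):
  C–H: 4 × 425 = 1700
  C=C: 1 × 599 = 599
  H–H: 1 × 452 = 452
  Σ(broken) = 2751 kJ
Bonds formed (products):
  C–C: 1 × 357 = 357
  C–H: 6 × 425 = 2550
  Σ(formed) = 2907 kJ
ΔH = Σ(broken) − Σ(formed) = 2751 − 2907 = −156 kJ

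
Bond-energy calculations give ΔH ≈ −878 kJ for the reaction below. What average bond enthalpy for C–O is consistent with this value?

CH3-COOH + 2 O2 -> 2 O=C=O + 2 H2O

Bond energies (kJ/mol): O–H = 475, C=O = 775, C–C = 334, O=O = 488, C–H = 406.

D(C–O) ≈ 344 kJ/mol

Let D be the C–O bond energy.
Σ(broken) = 1×334 + 3×406 + 1×D + 1×775 + 1×475 + 2×488 = 3778 + D
Σ(formed) = 4×775 + 4×475 = 5000
ΔH = Σ(broken) − Σ(formed) = (3778 + D) − (5000) = −1222 + D
Setting this equal to −878 kJ gives D = 344 kJ/mol.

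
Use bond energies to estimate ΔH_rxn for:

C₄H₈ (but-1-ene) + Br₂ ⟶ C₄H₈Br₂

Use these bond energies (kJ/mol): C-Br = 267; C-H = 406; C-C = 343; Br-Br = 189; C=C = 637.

Bonds broken (reactants):
  Br-Br: 1 × 189 = 189
  C-C: 2 × 343 = 686
  C-H: 8 × 406 = 3248
  C=C: 1 × 637 = 637
  Σ(broken) = 4760 kJ
Bonds formed (products):
  C-Br: 2 × 267 = 534
  C-C: 3 × 343 = 1029
  C-H: 8 × 406 = 3248
  Σ(formed) = 4811 kJ
ΔH = Σ(broken) − Σ(formed) = 4760 − 4811 = −51 kJ

ΔH ≈ −51 kJ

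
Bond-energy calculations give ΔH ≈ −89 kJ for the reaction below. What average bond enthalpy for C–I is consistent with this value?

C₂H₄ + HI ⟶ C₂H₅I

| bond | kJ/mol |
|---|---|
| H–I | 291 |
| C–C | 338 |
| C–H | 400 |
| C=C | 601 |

D(C–I) ≈ 243 kJ/mol

Let D be the C–I bond energy.
Σ(broken) = 4×400 + 1×601 + 1×291 = 2492
Σ(formed) = 1×338 + 5×400 + 1×D = 2338 + D
ΔH = Σ(broken) − Σ(formed) = (2492) − (2338 + D) = +154 − D
Setting this equal to −89 kJ gives D = 243 kJ/mol.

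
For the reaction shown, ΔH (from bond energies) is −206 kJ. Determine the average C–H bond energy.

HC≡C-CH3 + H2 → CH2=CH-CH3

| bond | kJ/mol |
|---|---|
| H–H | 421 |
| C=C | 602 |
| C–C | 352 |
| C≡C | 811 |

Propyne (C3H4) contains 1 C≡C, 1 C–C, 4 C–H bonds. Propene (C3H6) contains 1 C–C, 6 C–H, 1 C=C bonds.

D(C–H) ≈ 418 kJ/mol

Let D be the C–H bond energy.
Σ(broken) = 1×811 + 1×352 + 4×D + 1×421 = 1584 + 4D
Σ(formed) = 1×352 + 6×D + 1×602 = 954 + 6D
ΔH = Σ(broken) − Σ(formed) = (1584 + 4D) − (954 + 6D) = +630 − 2D
Setting this equal to −206 kJ gives 2D = 836, so D = 418 kJ/mol.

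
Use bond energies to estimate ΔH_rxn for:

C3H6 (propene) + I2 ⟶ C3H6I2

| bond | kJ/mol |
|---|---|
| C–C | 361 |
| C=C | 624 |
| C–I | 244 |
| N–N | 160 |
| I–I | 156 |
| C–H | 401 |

Bonds broken (reactants):
  C–C: 1 × 361 = 361
  C–H: 6 × 401 = 2406
  C=C: 1 × 624 = 624
  I–I: 1 × 156 = 156
  Σ(broken) = 3547 kJ
Bonds formed (products):
  C–C: 2 × 361 = 722
  C–H: 6 × 401 = 2406
  C–I: 2 × 244 = 488
  Σ(formed) = 3616 kJ
ΔH = Σ(broken) − Σ(formed) = 3547 − 3616 = −69 kJ

ΔH ≈ −69 kJ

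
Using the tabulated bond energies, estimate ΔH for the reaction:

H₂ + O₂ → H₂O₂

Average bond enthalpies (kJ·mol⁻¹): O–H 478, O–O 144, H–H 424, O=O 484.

ΔH ≈ −192 kJ

Bonds broken (reactants):
  H–H: 1 × 424 = 424
  O=O: 1 × 484 = 484
  Σ(broken) = 908 kJ
Bonds formed (products):
  O–H: 2 × 478 = 956
  O–O: 1 × 144 = 144
  Σ(formed) = 1100 kJ
ΔH = Σ(broken) − Σ(formed) = 908 − 1100 = −192 kJ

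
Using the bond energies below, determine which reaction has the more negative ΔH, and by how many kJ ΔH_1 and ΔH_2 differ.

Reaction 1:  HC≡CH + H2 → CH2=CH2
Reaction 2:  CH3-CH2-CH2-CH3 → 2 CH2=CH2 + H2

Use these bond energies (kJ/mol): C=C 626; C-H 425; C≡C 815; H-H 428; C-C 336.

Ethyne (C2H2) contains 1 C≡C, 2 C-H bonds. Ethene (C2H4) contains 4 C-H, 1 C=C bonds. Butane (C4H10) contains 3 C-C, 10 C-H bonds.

Reaction 1:
  Bonds broken (reactants):
    C≡C: 1 × 815 = 815
    C-H: 2 × 425 = 850
    H-H: 1 × 428 = 428
    Σ(broken) = 2093 kJ
  Bonds formed (products):
    C-H: 4 × 425 = 1700
    C=C: 1 × 626 = 626
    Σ(formed) = 2326 kJ
  ΔH_1 = 2093 − 2326 = −233 kJ
Reaction 2:
  Bonds broken (reactants):
    C-C: 3 × 336 = 1008
    C-H: 10 × 425 = 4250
    Σ(broken) = 5258 kJ
  Bonds formed (products):
    C-H: 8 × 425 = 3400
    C=C: 2 × 626 = 1252
    H-H: 1 × 428 = 428
    Σ(formed) = 5080 kJ
  ΔH_2 = 5258 − 5080 = +178 kJ
ΔH_1 − ΔH_2 = −411 kJ, so reaction 1 has the more negative ΔH; |ΔH_1 − ΔH_2| = 411 kJ.

Reaction 1, by 411 kJ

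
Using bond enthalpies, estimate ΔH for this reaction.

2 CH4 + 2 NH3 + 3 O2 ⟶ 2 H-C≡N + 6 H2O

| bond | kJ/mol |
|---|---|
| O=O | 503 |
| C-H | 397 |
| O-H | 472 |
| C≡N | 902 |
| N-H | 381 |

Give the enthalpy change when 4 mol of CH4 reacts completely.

Bonds broken (reactants):
  C-H: 8 × 397 = 3176
  N-H: 6 × 381 = 2286
  O=O: 3 × 503 = 1509
  Σ(broken) = 6971 kJ
Bonds formed (products):
  C≡N: 2 × 902 = 1804
  C-H: 2 × 397 = 794
  O-H: 12 × 472 = 5664
  Σ(formed) = 8262 kJ
ΔH = Σ(broken) − Σ(formed) = 6971 − 8262 = −1291 kJ
For 2× the reaction as written: 2 × (−1291) = −2582 kJ

ΔH = −2582 kJ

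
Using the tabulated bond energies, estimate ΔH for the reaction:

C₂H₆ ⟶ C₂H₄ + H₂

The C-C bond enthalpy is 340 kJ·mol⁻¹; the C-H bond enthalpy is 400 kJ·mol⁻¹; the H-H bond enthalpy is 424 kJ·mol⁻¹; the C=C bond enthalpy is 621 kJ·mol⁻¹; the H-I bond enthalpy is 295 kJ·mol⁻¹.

Bonds broken (reactants):
  C-C: 1 × 340 = 340
  C-H: 6 × 400 = 2400
  Σ(broken) = 2740 kJ
Bonds formed (products):
  C-H: 4 × 400 = 1600
  C=C: 1 × 621 = 621
  H-H: 1 × 424 = 424
  Σ(formed) = 2645 kJ
ΔH = Σ(broken) − Σ(formed) = 2740 − 2645 = +95 kJ

ΔH ≈ +95 kJ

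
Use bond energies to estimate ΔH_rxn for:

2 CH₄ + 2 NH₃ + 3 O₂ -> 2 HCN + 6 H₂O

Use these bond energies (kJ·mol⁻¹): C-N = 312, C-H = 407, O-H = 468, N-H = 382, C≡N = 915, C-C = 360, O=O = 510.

Bonds broken (reactants):
  C-H: 8 × 407 = 3256
  N-H: 6 × 382 = 2292
  O=O: 3 × 510 = 1530
  Σ(broken) = 7078 kJ
Bonds formed (products):
  C≡N: 2 × 915 = 1830
  C-H: 2 × 407 = 814
  O-H: 12 × 468 = 5616
  Σ(formed) = 8260 kJ
ΔH = Σ(broken) − Σ(formed) = 7078 − 8260 = −1182 kJ

ΔH ≈ −1182 kJ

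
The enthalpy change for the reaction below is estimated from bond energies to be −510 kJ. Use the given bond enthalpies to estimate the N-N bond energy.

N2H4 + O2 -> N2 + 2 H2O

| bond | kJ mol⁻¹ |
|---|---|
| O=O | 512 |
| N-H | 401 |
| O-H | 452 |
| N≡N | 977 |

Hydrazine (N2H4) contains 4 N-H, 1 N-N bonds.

Let D be the N-N bond energy.
Σ(broken) = 4×401 + 1×D + 1×512 = 2116 + D
Σ(formed) = 1×977 + 4×452 = 2785
ΔH = Σ(broken) − Σ(formed) = (2116 + D) − (2785) = −669 + D
Setting this equal to −510 kJ gives D = 159 kJ/mol.

D(N-N) ≈ 159 kJ/mol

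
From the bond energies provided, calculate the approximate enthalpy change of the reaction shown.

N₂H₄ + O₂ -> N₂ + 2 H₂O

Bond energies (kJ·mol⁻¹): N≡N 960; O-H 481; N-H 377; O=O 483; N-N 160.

Bonds broken (reactants):
  N-H: 4 × 377 = 1508
  N-N: 1 × 160 = 160
  O=O: 1 × 483 = 483
  Σ(broken) = 2151 kJ
Bonds formed (products):
  N≡N: 1 × 960 = 960
  O-H: 4 × 481 = 1924
  Σ(formed) = 2884 kJ
ΔH = Σ(broken) − Σ(formed) = 2151 − 2884 = −733 kJ

ΔH ≈ −733 kJ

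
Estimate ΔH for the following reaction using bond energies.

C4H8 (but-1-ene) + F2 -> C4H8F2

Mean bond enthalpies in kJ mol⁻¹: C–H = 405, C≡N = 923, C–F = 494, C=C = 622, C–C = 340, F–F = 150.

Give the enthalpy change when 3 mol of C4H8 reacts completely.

Bonds broken (reactants):
  C–C: 2 × 340 = 680
  C–H: 8 × 405 = 3240
  C=C: 1 × 622 = 622
  F–F: 1 × 150 = 150
  Σ(broken) = 4692 kJ
Bonds formed (products):
  C–C: 3 × 340 = 1020
  C–F: 2 × 494 = 988
  C–H: 8 × 405 = 3240
  Σ(formed) = 5248 kJ
ΔH = Σ(broken) − Σ(formed) = 4692 − 5248 = −556 kJ
For 3× the reaction as written: 3 × (−556) = −1668 kJ

ΔH = −1668 kJ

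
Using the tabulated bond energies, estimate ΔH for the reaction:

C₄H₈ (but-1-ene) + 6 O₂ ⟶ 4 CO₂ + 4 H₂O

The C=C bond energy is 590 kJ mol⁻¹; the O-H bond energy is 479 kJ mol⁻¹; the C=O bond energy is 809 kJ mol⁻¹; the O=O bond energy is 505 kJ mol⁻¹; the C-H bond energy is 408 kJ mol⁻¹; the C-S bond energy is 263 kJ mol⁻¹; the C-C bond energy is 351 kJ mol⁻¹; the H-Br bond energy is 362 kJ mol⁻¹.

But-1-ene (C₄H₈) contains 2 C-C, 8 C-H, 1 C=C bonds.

ΔH ≈ −2718 kJ

Bonds broken (reactants):
  C-C: 2 × 351 = 702
  C-H: 8 × 408 = 3264
  C=C: 1 × 590 = 590
  O=O: 6 × 505 = 3030
  Σ(broken) = 7586 kJ
Bonds formed (products):
  C=O: 8 × 809 = 6472
  O-H: 8 × 479 = 3832
  Σ(formed) = 10304 kJ
ΔH = Σ(broken) − Σ(formed) = 7586 − 10304 = −2718 kJ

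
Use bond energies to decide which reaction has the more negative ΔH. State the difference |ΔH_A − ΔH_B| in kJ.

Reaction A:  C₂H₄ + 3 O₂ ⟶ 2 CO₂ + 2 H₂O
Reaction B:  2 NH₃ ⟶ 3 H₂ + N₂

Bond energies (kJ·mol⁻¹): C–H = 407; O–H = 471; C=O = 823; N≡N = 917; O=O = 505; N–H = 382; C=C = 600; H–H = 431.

Reaction A:
  Bonds broken (reactants):
    C–H: 4 × 407 = 1628
    C=C: 1 × 600 = 600
    O=O: 3 × 505 = 1515
    Σ(broken) = 3743 kJ
  Bonds formed (products):
    C=O: 4 × 823 = 3292
    O–H: 4 × 471 = 1884
    Σ(formed) = 5176 kJ
  ΔH_A = 3743 − 5176 = −1433 kJ
Reaction B:
  Bonds broken (reactants):
    N–H: 6 × 382 = 2292
    Σ(broken) = 2292 kJ
  Bonds formed (products):
    H–H: 3 × 431 = 1293
    N≡N: 1 × 917 = 917
    Σ(formed) = 2210 kJ
  ΔH_B = 2292 − 2210 = +82 kJ
ΔH_A − ΔH_B = −1515 kJ, so reaction A has the more negative ΔH; |ΔH_A − ΔH_B| = 1515 kJ.

Reaction A, by 1515 kJ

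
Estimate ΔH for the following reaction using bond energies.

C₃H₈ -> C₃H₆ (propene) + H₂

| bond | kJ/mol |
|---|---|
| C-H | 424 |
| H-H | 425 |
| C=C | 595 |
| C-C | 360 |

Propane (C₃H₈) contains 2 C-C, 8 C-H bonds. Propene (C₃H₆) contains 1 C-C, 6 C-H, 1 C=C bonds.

ΔH ≈ +188 kJ

Bonds broken (reactants):
  C-C: 2 × 360 = 720
  C-H: 8 × 424 = 3392
  Σ(broken) = 4112 kJ
Bonds formed (products):
  C-C: 1 × 360 = 360
  C-H: 6 × 424 = 2544
  C=C: 1 × 595 = 595
  H-H: 1 × 425 = 425
  Σ(formed) = 3924 kJ
ΔH = Σ(broken) − Σ(formed) = 4112 − 3924 = +188 kJ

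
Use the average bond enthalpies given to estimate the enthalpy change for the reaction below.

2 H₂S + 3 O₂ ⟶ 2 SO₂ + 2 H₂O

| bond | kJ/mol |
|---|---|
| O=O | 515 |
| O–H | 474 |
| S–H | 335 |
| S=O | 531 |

ΔH ≈ −1135 kJ

Bonds broken (reactants):
  O=O: 3 × 515 = 1545
  S–H: 4 × 335 = 1340
  Σ(broken) = 2885 kJ
Bonds formed (products):
  O–H: 4 × 474 = 1896
  S=O: 4 × 531 = 2124
  Σ(formed) = 4020 kJ
ΔH = Σ(broken) − Σ(formed) = 2885 − 4020 = −1135 kJ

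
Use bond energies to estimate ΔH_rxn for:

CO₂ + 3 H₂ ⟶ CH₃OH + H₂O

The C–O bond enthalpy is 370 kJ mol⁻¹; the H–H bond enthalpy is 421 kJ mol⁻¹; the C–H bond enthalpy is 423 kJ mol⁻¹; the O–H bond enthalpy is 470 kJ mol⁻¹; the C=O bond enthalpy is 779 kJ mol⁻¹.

ΔH ≈ −228 kJ

Bonds broken (reactants):
  C=O: 2 × 779 = 1558
  H–H: 3 × 421 = 1263
  Σ(broken) = 2821 kJ
Bonds formed (products):
  C–H: 3 × 423 = 1269
  C–O: 1 × 370 = 370
  O–H: 3 × 470 = 1410
  Σ(formed) = 3049 kJ
ΔH = Σ(broken) − Σ(formed) = 2821 − 3049 = −228 kJ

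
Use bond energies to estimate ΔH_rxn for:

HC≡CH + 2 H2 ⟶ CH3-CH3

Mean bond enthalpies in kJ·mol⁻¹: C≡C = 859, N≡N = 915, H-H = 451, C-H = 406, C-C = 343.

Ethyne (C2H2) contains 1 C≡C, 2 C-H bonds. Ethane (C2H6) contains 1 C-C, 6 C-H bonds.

Bonds broken (reactants):
  C≡C: 1 × 859 = 859
  C-H: 2 × 406 = 812
  H-H: 2 × 451 = 902
  Σ(broken) = 2573 kJ
Bonds formed (products):
  C-C: 1 × 343 = 343
  C-H: 6 × 406 = 2436
  Σ(formed) = 2779 kJ
ΔH = Σ(broken) − Σ(formed) = 2573 − 2779 = −206 kJ

ΔH ≈ −206 kJ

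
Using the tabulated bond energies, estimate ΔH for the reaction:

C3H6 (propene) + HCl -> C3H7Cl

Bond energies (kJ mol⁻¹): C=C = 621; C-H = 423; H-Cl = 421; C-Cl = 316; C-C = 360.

Bonds broken (reactants):
  C-C: 1 × 360 = 360
  C-H: 6 × 423 = 2538
  C=C: 1 × 621 = 621
  H-Cl: 1 × 421 = 421
  Σ(broken) = 3940 kJ
Bonds formed (products):
  C-C: 2 × 360 = 720
  C-Cl: 1 × 316 = 316
  C-H: 7 × 423 = 2961
  Σ(formed) = 3997 kJ
ΔH = Σ(broken) − Σ(formed) = 3940 − 3997 = −57 kJ

ΔH ≈ −57 kJ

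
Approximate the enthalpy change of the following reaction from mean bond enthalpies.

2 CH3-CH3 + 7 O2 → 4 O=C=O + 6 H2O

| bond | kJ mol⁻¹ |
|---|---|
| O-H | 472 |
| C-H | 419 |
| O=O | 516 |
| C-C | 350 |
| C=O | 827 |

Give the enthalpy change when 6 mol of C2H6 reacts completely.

Bonds broken (reactants):
  C-C: 2 × 350 = 700
  C-H: 12 × 419 = 5028
  O=O: 7 × 516 = 3612
  Σ(broken) = 9340 kJ
Bonds formed (products):
  C=O: 8 × 827 = 6616
  O-H: 12 × 472 = 5664
  Σ(formed) = 12280 kJ
ΔH = Σ(broken) − Σ(formed) = 9340 − 12280 = −2940 kJ
For 3× the reaction as written: 3 × (−2940) = −8820 kJ

ΔH = −8820 kJ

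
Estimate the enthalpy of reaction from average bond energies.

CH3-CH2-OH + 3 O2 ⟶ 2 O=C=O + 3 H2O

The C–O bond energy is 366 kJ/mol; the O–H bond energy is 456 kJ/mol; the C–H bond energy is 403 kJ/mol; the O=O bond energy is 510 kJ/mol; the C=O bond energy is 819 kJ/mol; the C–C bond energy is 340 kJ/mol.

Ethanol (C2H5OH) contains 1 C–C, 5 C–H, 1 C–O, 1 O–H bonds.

ΔH ≈ −1305 kJ

Bonds broken (reactants):
  C–C: 1 × 340 = 340
  C–H: 5 × 403 = 2015
  C–O: 1 × 366 = 366
  O–H: 1 × 456 = 456
  O=O: 3 × 510 = 1530
  Σ(broken) = 4707 kJ
Bonds formed (products):
  C=O: 4 × 819 = 3276
  O–H: 6 × 456 = 2736
  Σ(formed) = 6012 kJ
ΔH = Σ(broken) − Σ(formed) = 4707 − 6012 = −1305 kJ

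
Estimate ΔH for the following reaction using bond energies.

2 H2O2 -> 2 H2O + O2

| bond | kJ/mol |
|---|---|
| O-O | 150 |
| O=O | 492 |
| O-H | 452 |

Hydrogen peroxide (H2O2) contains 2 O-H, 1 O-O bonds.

ΔH ≈ −192 kJ

Bonds broken (reactants):
  O-H: 4 × 452 = 1808
  O-O: 2 × 150 = 300
  Σ(broken) = 2108 kJ
Bonds formed (products):
  O-H: 4 × 452 = 1808
  O=O: 1 × 492 = 492
  Σ(formed) = 2300 kJ
ΔH = Σ(broken) − Σ(formed) = 2108 − 2300 = −192 kJ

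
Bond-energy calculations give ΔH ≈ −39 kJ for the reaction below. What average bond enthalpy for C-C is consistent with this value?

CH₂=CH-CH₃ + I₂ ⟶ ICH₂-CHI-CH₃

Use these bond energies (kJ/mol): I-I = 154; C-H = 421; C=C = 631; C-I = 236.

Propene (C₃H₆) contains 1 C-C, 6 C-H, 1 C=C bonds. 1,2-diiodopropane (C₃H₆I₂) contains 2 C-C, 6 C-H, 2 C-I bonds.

D(C-C) ≈ 352 kJ/mol

Let D be the C-C bond energy.
Σ(broken) = 1×D + 6×421 + 1×631 + 1×154 = 3311 + D
Σ(formed) = 2×D + 6×421 + 2×236 = 2998 + 2D
ΔH = Σ(broken) − Σ(formed) = (3311 + D) − (2998 + 2D) = +313 − D
Setting this equal to −39 kJ gives D = 352 kJ/mol.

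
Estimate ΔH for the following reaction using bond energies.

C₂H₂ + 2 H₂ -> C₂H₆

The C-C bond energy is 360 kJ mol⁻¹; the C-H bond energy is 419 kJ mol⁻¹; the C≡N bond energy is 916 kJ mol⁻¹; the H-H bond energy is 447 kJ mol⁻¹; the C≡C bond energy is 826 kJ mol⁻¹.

ΔH ≈ −316 kJ

Bonds broken (reactants):
  C≡C: 1 × 826 = 826
  C-H: 2 × 419 = 838
  H-H: 2 × 447 = 894
  Σ(broken) = 2558 kJ
Bonds formed (products):
  C-C: 1 × 360 = 360
  C-H: 6 × 419 = 2514
  Σ(formed) = 2874 kJ
ΔH = Σ(broken) − Σ(formed) = 2558 − 2874 = −316 kJ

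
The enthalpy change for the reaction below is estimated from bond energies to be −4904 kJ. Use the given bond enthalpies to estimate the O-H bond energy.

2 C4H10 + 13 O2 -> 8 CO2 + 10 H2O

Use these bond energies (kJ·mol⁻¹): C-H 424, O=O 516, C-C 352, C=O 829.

D(O-H) ≈ 447 kJ/mol

Let D be the O-H bond energy.
Σ(broken) = 6×352 + 20×424 + 13×516 = 17300
Σ(formed) = 16×829 + 20×D = 13264 + 20D
ΔH = Σ(broken) − Σ(formed) = (17300) − (13264 + 20D) = +4036 − 20D
Setting this equal to −4904 kJ gives 20D = 8940, so D = 447 kJ/mol.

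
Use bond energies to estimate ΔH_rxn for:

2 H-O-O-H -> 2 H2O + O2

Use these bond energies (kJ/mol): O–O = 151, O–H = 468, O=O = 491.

Bonds broken (reactants):
  O–H: 4 × 468 = 1872
  O–O: 2 × 151 = 302
  Σ(broken) = 2174 kJ
Bonds formed (products):
  O–H: 4 × 468 = 1872
  O=O: 1 × 491 = 491
  Σ(formed) = 2363 kJ
ΔH = Σ(broken) − Σ(formed) = 2174 − 2363 = −189 kJ

ΔH ≈ −189 kJ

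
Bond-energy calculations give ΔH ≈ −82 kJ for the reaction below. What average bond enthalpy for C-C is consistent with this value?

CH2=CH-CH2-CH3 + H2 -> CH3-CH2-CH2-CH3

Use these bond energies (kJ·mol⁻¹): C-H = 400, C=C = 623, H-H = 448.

Let D be the C-C bond energy.
Σ(broken) = 2×D + 8×400 + 1×623 + 1×448 = 4271 + 2D
Σ(formed) = 3×D + 10×400 = 4000 + 3D
ΔH = Σ(broken) − Σ(formed) = (4271 + 2D) − (4000 + 3D) = +271 − D
Setting this equal to −82 kJ gives D = 353 kJ/mol.

D(C-C) ≈ 353 kJ/mol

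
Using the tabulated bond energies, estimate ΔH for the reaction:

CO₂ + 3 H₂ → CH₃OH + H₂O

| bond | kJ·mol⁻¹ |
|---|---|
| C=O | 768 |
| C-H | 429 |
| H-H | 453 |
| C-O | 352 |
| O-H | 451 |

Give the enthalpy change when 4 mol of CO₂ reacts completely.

ΔH = −388 kJ

Bonds broken (reactants):
  C=O: 2 × 768 = 1536
  H-H: 3 × 453 = 1359
  Σ(broken) = 2895 kJ
Bonds formed (products):
  C-H: 3 × 429 = 1287
  C-O: 1 × 352 = 352
  O-H: 3 × 451 = 1353
  Σ(formed) = 2992 kJ
ΔH = Σ(broken) − Σ(formed) = 2895 − 2992 = −97 kJ
For 4× the reaction as written: 4 × (−97) = −388 kJ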